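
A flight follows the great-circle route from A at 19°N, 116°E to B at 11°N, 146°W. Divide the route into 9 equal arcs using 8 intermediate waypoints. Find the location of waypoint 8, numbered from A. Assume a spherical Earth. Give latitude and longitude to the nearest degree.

≈ 14°N, 156°W

The haversine formula gives a central angle δ ≈ 1.638 rad (93.8°) between the endpoints.
Interpolate at f = 8/9 with slerp weights a = sin((1−f)δ)/sin δ ≈ 0.181, b = sin(fδ)/sin δ ≈ 0.996.
p = a·p₁ + b·p₂ ≈ (-0.885, -0.392, 0.249); φ = arcsin(p_z) ≈ 14.42°, λ = atan2(p_y, p_x) ≈ -156.10°.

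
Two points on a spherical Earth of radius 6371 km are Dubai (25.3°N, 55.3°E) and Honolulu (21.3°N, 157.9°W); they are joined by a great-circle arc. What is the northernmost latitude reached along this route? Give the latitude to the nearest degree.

≈ 56°N

The great circle lies in the plane with unit normal n̂ = (p₁ × p₂)/|p₁ × p₂|.
Here n̂_z ≈ +0.552; the vertex latitude is φ_max = arccos|n̂_z| ≈ 56.5°.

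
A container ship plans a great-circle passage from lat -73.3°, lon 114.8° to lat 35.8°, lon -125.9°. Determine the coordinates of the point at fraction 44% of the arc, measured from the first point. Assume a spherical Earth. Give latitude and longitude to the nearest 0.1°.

From cos δ = sin φ₁ sin φ₂ + cos φ₁ cos φ₂ cos Δλ, the central angle is δ ≈ 2.311 rad (132.4°).
Interpolate at f = 0.44 with slerp weights a = sin((1−f)δ)/sin δ ≈ 1.303, b = sin(fδ)/sin δ ≈ 1.152.
p = a·p₁ + b·p₂ ≈ (-0.705, -0.417, -0.574); φ = arcsin(p_z) ≈ -35.04°, λ = atan2(p_y, p_x) ≈ -149.40°.

≈ lat -35.0°, lon -149.4°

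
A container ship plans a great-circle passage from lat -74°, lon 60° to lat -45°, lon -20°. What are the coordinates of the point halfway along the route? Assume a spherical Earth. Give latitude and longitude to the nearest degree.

≈ lat -64°, lon 0°

From cos δ = sin φ₁ sin φ₂ + cos φ₁ cos φ₂ cos Δλ, the central angle is δ ≈ 0.776 rad (44.5°).
Interpolate at f = 1/2 with slerp weights a = sin((1−f)δ)/sin δ ≈ 0.540, b = sin(fδ)/sin δ ≈ 0.540.
p = a·p₁ + b·p₂ ≈ (0.433, -0.002, -0.901); φ = arcsin(p_z) ≈ -64.32°, λ = atan2(p_y, p_x) ≈ -0.22°.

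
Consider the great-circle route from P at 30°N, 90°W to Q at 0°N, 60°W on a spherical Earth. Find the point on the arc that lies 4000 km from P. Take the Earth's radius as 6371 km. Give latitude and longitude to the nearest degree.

From cos δ = sin φ₁ sin φ₂ + cos φ₁ cos φ₂ cos Δλ, the central angle is δ ≈ 0.723 rad (41.4°). The total great-circle distance is δ·R ≈ 0.723 × 6371 ≈ 4605 km, so the target fraction is f = 4000/4605 ≈ 0.869.
Interpolate at f ≈ 0.869 with slerp weights a = sin((1−f)δ)/sin δ ≈ 0.143, b = sin(fδ)/sin δ ≈ 0.888.
p = a·p₁ + b·p₂ ≈ (0.444, -0.893, 0.072); φ = arcsin(p_z) ≈ 4.11°, λ = atan2(p_y, p_x) ≈ -63.57°.

≈ 4°N, 64°W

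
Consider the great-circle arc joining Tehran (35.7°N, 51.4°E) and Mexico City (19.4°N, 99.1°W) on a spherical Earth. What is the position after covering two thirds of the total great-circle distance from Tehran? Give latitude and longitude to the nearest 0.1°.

≈ 52.2°N, 71.1°W

The haversine formula gives a central angle δ ≈ 2.063 rad (118.2°) between the endpoints.
Interpolate at f = 2/3 with slerp weights a = sin((1−f)δ)/sin δ ≈ 0.720, b = sin(fδ)/sin δ ≈ 1.113.
p = a·p₁ + b·p₂ ≈ (0.199, -0.580, 0.790); φ = arcsin(p_z) ≈ 52.21°, λ = atan2(p_y, p_x) ≈ -71.06°.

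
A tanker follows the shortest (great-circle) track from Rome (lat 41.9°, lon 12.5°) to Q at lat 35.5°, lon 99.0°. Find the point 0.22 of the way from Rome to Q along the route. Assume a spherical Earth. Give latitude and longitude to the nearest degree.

Write both endpoints as unit vectors p₁, p₂ with components (cos φ cos λ, cos φ sin λ, sin φ).
The central angle between the endpoints is δ = arccos(p₁·p₂) ≈ 1.132 rad (64.9°).
Interpolate at f = 0.22 with slerp weights a = sin((1−f)δ)/sin δ ≈ 0.853, b = sin(fδ)/sin δ ≈ 0.272.
p = a·p₁ + b·p₂ ≈ (0.586, 0.356, 0.728); φ = arcsin(p_z) ≈ 46.73°, λ = atan2(p_y, p_x) ≈ 31.33°.

≈ lat 47°, lon 31°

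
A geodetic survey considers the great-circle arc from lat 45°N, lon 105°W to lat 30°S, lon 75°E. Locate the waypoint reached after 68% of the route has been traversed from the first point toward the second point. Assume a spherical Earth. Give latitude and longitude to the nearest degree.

Convert each endpoint to a unit vector on the sphere (x = cos φ cos λ, y = cos φ sin λ, z = sin φ).
The central angle between the endpoints is δ = arccos(p₁·p₂) ≈ 2.880 rad (165.0°).
Interpolate at f = 0.68 with slerp weights a = sin((1−f)δ)/sin δ ≈ 3.078, b = sin(fδ)/sin δ ≈ 3.577.
p = a·p₁ + b·p₂ ≈ (0.239, 0.890, 0.388); φ = arcsin(p_z) ≈ 22.80°, λ = atan2(p_y, p_x) ≈ 75.00°.

≈ lat 23°N, lon 75°E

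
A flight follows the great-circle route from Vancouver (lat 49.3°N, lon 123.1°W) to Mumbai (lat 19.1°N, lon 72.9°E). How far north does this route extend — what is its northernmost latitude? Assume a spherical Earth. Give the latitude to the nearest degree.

The great circle lies in the plane with unit normal n̂ = (p₁ × p₂)/|p₁ × p₂|.
Here n̂_z ≈ -0.181; the vertex latitude is φ_max = arccos|n̂_z| ≈ 79.6°.
Check via Clairaut: cos φ_max = |cos φ₁| · sin C = cos(49.3°)·sin(16.1°) ≈ 0.181, again giving ≈ 79.6°.

≈ 80°N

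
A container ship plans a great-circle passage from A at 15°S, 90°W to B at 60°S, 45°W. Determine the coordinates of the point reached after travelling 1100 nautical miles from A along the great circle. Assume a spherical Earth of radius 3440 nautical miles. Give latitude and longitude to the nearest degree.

≈ 31°S, 81°W

Write both endpoints as unit vectors p₁, p₂ with components (cos φ cos λ, cos φ sin λ, sin φ).
The central angle between the endpoints is δ = arccos(p₁·p₂) ≈ 0.970 rad (55.6°). The total great-circle distance is δ·R ≈ 0.970 × 3440 ≈ 3335 nmi, so the target fraction is f = 1100/3335 ≈ 0.330.
Interpolate at f ≈ 0.330 with slerp weights a = sin((1−f)δ)/sin δ ≈ 0.734, b = sin(fδ)/sin δ ≈ 0.381.
p = a·p₁ + b·p₂ ≈ (0.135, -0.843, -0.520); φ = arcsin(p_z) ≈ -31.33°, λ = atan2(p_y, p_x) ≈ -80.92°.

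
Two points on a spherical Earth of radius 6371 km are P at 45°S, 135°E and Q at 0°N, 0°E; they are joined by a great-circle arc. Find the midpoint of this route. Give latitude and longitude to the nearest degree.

≈ 45°S, 45°E

Convert each endpoint to a unit vector on the sphere (x = cos φ cos λ, y = cos φ sin λ, z = sin φ).
The central angle between the endpoints is δ = arccos(p₁·p₂) ≈ 2.094 rad (120.0°).
Interpolate at f = 1/2 with slerp weights a = sin((1−f)δ)/sin δ ≈ 1.000, b = sin(fδ)/sin δ ≈ 1.000.
p = a·p₁ + b·p₂ ≈ (0.500, 0.500, -0.707); φ = arcsin(p_z) ≈ -45.00°, λ = atan2(p_y, p_x) ≈ 45.00°.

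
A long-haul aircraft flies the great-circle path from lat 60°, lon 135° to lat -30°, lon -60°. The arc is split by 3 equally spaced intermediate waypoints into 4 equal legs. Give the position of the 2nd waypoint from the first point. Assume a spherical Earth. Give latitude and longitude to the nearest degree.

The haversine formula gives a central angle δ ≈ 2.589 rad (148.4°) between the endpoints.
Interpolate at f = 2/4 with slerp weights a = sin((1−f)δ)/sin δ ≈ 1.834, b = sin(fδ)/sin δ ≈ 1.834.
p = a·p₁ + b·p₂ ≈ (0.146, -0.727, 0.671); φ = arcsin(p_z) ≈ 42.15°, λ = atan2(p_y, p_x) ≈ -78.67°.

≈ lat 42°, lon -79°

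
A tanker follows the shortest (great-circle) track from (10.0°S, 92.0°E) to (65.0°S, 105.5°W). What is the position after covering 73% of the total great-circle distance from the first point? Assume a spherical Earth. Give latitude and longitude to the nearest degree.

Convert each endpoint to a unit vector on the sphere (x = cos φ cos λ, y = cos φ sin λ, z = sin φ).
The central angle between the endpoints is δ = arccos(p₁·p₂) ≈ 1.813 rad (103.9°).
Interpolate at f = 0.73 with slerp weights a = sin((1−f)δ)/sin δ ≈ 0.484, b = sin(fδ)/sin δ ≈ 0.999.
p = a·p₁ + b·p₂ ≈ (-0.129, 0.070, -0.989); φ = arcsin(p_z) ≈ -81.54°, λ = atan2(p_y, p_x) ≈ 151.63°.

≈ (82°S, 152°E)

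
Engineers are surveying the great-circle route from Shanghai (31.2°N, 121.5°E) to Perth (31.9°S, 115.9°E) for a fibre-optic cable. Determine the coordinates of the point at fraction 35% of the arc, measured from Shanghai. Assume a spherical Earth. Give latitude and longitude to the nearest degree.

≈ 9°N, 119°E

The haversine formula gives a central angle δ ≈ 1.105 rad (63.3°) between the endpoints.
Interpolate at f = 0.35 with slerp weights a = sin((1−f)δ)/sin δ ≈ 0.737, b = sin(fδ)/sin δ ≈ 0.422.
p = a·p₁ + b·p₂ ≈ (-0.486, 0.860, 0.158); φ = arcsin(p_z) ≈ 9.12°, λ = atan2(p_y, p_x) ≈ 119.47°.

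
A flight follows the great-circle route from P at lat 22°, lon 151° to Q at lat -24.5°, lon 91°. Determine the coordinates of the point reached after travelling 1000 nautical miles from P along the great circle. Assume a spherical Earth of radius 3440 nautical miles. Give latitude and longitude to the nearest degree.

Convert each endpoint to a unit vector on the sphere (x = cos φ cos λ, y = cos φ sin λ, z = sin φ).
The central angle between the endpoints is δ = arccos(p₁·p₂) ≈ 1.301 rad (74.5°). The total great-circle distance is δ·R ≈ 1.301 × 3440 ≈ 4476 nmi, so the target fraction is f = 1000/4476 ≈ 0.223.
Interpolate at f ≈ 0.223 with slerp weights a = sin((1−f)δ)/sin δ ≈ 0.879, b = sin(fδ)/sin δ ≈ 0.297.
p = a·p₁ + b·p₂ ≈ (-0.717, 0.666, 0.206); φ = arcsin(p_z) ≈ 11.88°, λ = atan2(p_y, p_x) ≈ 137.14°.

≈ lat 12°, lon 137°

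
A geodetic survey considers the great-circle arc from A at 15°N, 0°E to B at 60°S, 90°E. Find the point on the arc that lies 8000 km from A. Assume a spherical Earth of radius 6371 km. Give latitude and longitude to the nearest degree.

Convert each endpoint to a unit vector on the sphere (x = cos φ cos λ, y = cos φ sin λ, z = sin φ).
The central angle between the endpoints is δ = arccos(p₁·p₂) ≈ 1.797 rad (103.0°). The total great-circle distance is δ·R ≈ 1.797 × 6371 ≈ 11448 km, so the target fraction is f = 8000/11448 ≈ 0.699.
Interpolate at f ≈ 0.699 with slerp weights a = sin((1−f)δ)/sin δ ≈ 0.529, b = sin(fδ)/sin δ ≈ 0.976.
p = a·p₁ + b·p₂ ≈ (0.511, 0.488, -0.708); φ = arcsin(p_z) ≈ -45.08°, λ = atan2(p_y, p_x) ≈ 43.69°.

≈ 45°S, 44°E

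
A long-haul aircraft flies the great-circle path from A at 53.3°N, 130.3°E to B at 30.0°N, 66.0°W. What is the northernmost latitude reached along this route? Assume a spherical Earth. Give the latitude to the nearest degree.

The great circle lies in the plane with unit normal n̂ = (p₁ × p₂)/|p₁ × p₂|.
Here n̂_z ≈ +0.146; the vertex latitude is φ_max = arccos|n̂_z| ≈ 81.6°.

≈ 82°N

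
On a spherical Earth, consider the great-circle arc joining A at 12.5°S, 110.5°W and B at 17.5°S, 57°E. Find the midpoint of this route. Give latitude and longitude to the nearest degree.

The haversine formula gives a central angle δ ≈ 2.575 rad (147.6°) between the endpoints.
Interpolate at f = 1/2 with slerp weights a = sin((1−f)δ)/sin δ ≈ 1.790, b = sin(fδ)/sin δ ≈ 1.790.
p = a·p₁ + b·p₂ ≈ (0.318, -0.205, -0.926); φ = arcsin(p_z) ≈ -67.77°, λ = atan2(p_y, p_x) ≈ -32.85°.

≈ 68°S, 33°W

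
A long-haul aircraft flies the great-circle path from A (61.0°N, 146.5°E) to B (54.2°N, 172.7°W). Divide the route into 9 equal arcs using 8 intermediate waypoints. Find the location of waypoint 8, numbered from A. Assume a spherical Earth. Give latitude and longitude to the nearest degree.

Convert each endpoint to a unit vector on the sphere (x = cos φ cos λ, y = cos φ sin λ, z = sin φ).
The central angle between the endpoints is δ = arccos(p₁·p₂) ≈ 0.392 rad (22.5°).
Interpolate at f = 8/9 with slerp weights a = sin((1−f)δ)/sin δ ≈ 0.114, b = sin(fδ)/sin δ ≈ 0.894.
p = a·p₁ + b·p₂ ≈ (-0.565, -0.036, 0.825); φ = arcsin(p_z) ≈ 55.54°, λ = atan2(p_y, p_x) ≈ -176.36°.

≈ (56°N, 176°W)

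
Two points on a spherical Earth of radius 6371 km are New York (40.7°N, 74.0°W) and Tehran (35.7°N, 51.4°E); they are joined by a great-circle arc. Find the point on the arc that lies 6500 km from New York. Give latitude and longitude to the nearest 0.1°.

Convert each endpoint to a unit vector on the sphere (x = cos φ cos λ, y = cos φ sin λ, z = sin φ).
The central angle between the endpoints is δ = arccos(p₁·p₂) ≈ 1.547 rad (88.6°). The total great-circle distance is δ·R ≈ 1.547 × 6371 ≈ 9855 km, so the target fraction is f = 6500/9855 ≈ 0.660.
Interpolate at f ≈ 0.660 with slerp weights a = sin((1−f)δ)/sin δ ≈ 0.503, b = sin(fδ)/sin δ ≈ 0.852.
p = a·p₁ + b·p₂ ≈ (0.537, 0.175, 0.825); φ = arcsin(p_z) ≈ 55.62°, λ = atan2(p_y, p_x) ≈ 18.01°.

≈ (55.6°N, 18.0°E)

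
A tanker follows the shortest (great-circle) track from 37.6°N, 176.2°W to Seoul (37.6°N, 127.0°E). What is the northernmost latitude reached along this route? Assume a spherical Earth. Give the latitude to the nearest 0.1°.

≈ 41.2°N

The great circle lies in the plane with unit normal n̂ = (p₁ × p₂)/|p₁ × p₂|.
Here n̂_z ≈ -0.752; the vertex latitude is φ_max = arccos|n̂_z| ≈ 41.2°.
Check via Clairaut: cos φ_max = |cos φ₁| · sin C = cos(37.6°)·sin(71.7°) ≈ 0.752, again giving ≈ 41.2°.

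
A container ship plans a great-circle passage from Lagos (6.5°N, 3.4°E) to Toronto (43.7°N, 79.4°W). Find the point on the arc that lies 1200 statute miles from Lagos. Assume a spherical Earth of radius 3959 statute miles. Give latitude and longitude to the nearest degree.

Convert each endpoint to a unit vector on the sphere (x = cos φ cos λ, y = cos φ sin λ, z = sin φ).
The central angle between the endpoints is δ = arccos(p₁·p₂) ≈ 1.402 rad (80.3°). The total great-circle distance is δ·R ≈ 1.402 × 3959 ≈ 5550 mi, so the target fraction is f = 1200/5550 ≈ 0.216.
Interpolate at f ≈ 0.216 with slerp weights a = sin((1−f)δ)/sin δ ≈ 0.903, b = sin(fδ)/sin δ ≈ 0.303.
p = a·p₁ + b·p₂ ≈ (0.936, -0.162, 0.311); φ = arcsin(p_z) ≈ 18.15°, λ = atan2(p_y, p_x) ≈ -9.81°.

≈ 18°N, 10°W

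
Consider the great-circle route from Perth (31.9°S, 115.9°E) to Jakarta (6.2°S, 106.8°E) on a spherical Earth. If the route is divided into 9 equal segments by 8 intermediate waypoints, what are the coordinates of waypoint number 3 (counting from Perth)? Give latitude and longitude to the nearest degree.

Write both endpoints as unit vectors p₁, p₂ with components (cos φ cos λ, cos φ sin λ, sin φ).
The central angle between the endpoints is δ = arccos(p₁·p₂) ≈ 0.472 rad (27.1°).
Interpolate at f = 3/9 with slerp weights a = sin((1−f)δ)/sin δ ≈ 0.681, b = sin(fδ)/sin δ ≈ 0.345.
p = a·p₁ + b·p₂ ≈ (-0.351, 0.848, -0.397); φ = arcsin(p_z) ≈ -23.39°, λ = atan2(p_y, p_x) ≈ 112.52°.

≈ (23°S, 113°E)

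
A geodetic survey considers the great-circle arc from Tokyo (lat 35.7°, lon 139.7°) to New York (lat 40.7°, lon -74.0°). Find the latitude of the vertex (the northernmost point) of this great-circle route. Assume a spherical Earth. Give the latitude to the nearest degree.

The great circle lies in the plane with unit normal n̂ = (p₁ × p₂)/|p₁ × p₂|.
Here n̂_z ≈ +0.345; the vertex latitude is φ_max = arccos|n̂_z| ≈ 69.8°.
Check via Clairaut: cos φ_max = |cos φ₁| · sin C = cos(35.7°)·sin(25.1°) ≈ 0.345, again giving ≈ 69.8°.

≈ 70°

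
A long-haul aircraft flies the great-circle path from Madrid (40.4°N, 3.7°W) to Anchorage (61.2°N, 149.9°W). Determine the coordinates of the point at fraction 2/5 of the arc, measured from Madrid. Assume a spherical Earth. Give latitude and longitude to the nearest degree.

Write both endpoints as unit vectors p₁, p₂ with components (cos φ cos λ, cos φ sin λ, sin φ).
The central angle between the endpoints is δ = arccos(p₁·p₂) ≈ 1.305 rad (74.7°).
Interpolate at f = 2/5 with slerp weights a = sin((1−f)δ)/sin δ ≈ 0.731, b = sin(fδ)/sin δ ≈ 0.517.
p = a·p₁ + b·p₂ ≈ (0.340, -0.161, 0.927); φ = arcsin(p_z) ≈ 67.90°, λ = atan2(p_y, p_x) ≈ -25.29°.

≈ (68°N, 25°W)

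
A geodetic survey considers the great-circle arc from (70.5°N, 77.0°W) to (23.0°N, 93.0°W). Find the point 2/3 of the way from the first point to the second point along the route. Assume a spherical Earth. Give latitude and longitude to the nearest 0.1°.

≈ (39.0°N, 90.5°W)

Write both endpoints as unit vectors p₁, p₂ with components (cos φ cos λ, cos φ sin λ, sin φ).
The central angle between the endpoints is δ = arccos(p₁·p₂) ≈ 0.845 rad (48.4°).
Interpolate at f = 2/3 with slerp weights a = sin((1−f)δ)/sin δ ≈ 0.372, b = sin(fδ)/sin δ ≈ 0.714.
p = a·p₁ + b·p₂ ≈ (-0.006, -0.777, 0.629); φ = arcsin(p_z) ≈ 39.00°, λ = atan2(p_y, p_x) ≈ -90.48°.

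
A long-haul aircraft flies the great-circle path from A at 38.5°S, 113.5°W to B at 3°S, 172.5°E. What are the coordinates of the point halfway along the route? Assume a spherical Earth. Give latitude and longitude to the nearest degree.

≈ 25°S, 156°W

Write both endpoints as unit vectors p₁, p₂ with components (cos φ cos λ, cos φ sin λ, sin φ).
The central angle between the endpoints is δ = arccos(p₁·p₂) ≈ 1.320 rad (75.6°).
Interpolate at f = 1/2 with slerp weights a = sin((1−f)δ)/sin δ ≈ 0.633, b = sin(fδ)/sin δ ≈ 0.633.
p = a·p₁ + b·p₂ ≈ (-0.824, -0.372, -0.427); φ = arcsin(p_z) ≈ -25.29°, λ = atan2(p_y, p_x) ≈ -155.72°.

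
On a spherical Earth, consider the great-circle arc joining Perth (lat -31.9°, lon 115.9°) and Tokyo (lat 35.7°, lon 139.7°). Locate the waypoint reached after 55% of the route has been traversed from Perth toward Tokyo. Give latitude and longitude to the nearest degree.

The haversine formula gives a central angle δ ≈ 1.242 rad (71.2°) between the endpoints.
Interpolate at f = 0.55 with slerp weights a = sin((1−f)δ)/sin δ ≈ 0.560, b = sin(fδ)/sin δ ≈ 0.667.
p = a·p₁ + b·p₂ ≈ (-0.621, 0.778, 0.093); φ = arcsin(p_z) ≈ 5.34°, λ = atan2(p_y, p_x) ≈ 128.58°.

≈ lat 5°, lon 129°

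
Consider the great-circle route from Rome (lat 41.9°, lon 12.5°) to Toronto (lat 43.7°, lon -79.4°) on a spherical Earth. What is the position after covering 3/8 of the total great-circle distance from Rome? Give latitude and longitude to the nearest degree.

Convert each endpoint to a unit vector on the sphere (x = cos φ cos λ, y = cos φ sin λ, z = sin φ).
The central angle between the endpoints is δ = arccos(p₁·p₂) ≈ 1.111 rad (63.7°).
Interpolate at f = 3/8 with slerp weights a = sin((1−f)δ)/sin δ ≈ 0.714, b = sin(fδ)/sin δ ≈ 0.452.
p = a·p₁ + b·p₂ ≈ (0.579, -0.206, 0.789); φ = arcsin(p_z) ≈ 52.08°, λ = atan2(p_y, p_x) ≈ -19.58°.

≈ lat 52°, lon -20°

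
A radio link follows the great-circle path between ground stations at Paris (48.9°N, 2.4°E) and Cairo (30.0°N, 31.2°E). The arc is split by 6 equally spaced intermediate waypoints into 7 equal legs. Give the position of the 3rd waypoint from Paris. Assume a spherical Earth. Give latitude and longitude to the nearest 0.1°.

≈ 41.7°N, 16.8°E

Write both endpoints as unit vectors p₁, p₂ with components (cos φ cos λ, cos φ sin λ, sin φ).
The central angle between the endpoints is δ = arccos(p₁·p₂) ≈ 0.504 rad (28.9°).
Interpolate at f = 3/7 with slerp weights a = sin((1−f)δ)/sin δ ≈ 0.588, b = sin(fδ)/sin δ ≈ 0.444.
p = a·p₁ + b·p₂ ≈ (0.715, 0.215, 0.665); φ = arcsin(p_z) ≈ 41.69°, λ = atan2(p_y, p_x) ≈ 16.76°.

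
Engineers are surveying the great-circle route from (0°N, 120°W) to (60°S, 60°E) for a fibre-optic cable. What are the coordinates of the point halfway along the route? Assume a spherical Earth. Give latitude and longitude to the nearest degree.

From cos δ = sin φ₁ sin φ₂ + cos φ₁ cos φ₂ cos Δλ, the central angle is δ ≈ 2.094 rad (120.0°).
Interpolate at f = 1/2 with slerp weights a = sin((1−f)δ)/sin δ ≈ 1.000, b = sin(fδ)/sin δ ≈ 1.000.
p = a·p₁ + b·p₂ ≈ (-0.250, -0.433, -0.866); φ = arcsin(p_z) ≈ -60.00°, λ = atan2(p_y, p_x) ≈ -120.00°.

≈ (60°S, 120°W)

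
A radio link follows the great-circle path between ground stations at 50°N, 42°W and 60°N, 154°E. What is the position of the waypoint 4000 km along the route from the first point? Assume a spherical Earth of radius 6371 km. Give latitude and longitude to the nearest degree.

Write both endpoints as unit vectors p₁, p₂ with components (cos φ cos λ, cos φ sin λ, sin φ).
The central angle between the endpoints is δ = arccos(p₁·p₂) ≈ 1.208 rad (69.2°). The total great-circle distance is δ·R ≈ 1.208 × 6371 ≈ 7699 km, so the target fraction is f = 4000/7699 ≈ 0.520.
Interpolate at f ≈ 0.520 with slerp weights a = sin((1−f)δ)/sin δ ≈ 0.587, b = sin(fδ)/sin δ ≈ 0.628.
p = a·p₁ + b·p₂ ≈ (-0.002, -0.115, 0.993); φ = arcsin(p_z) ≈ 83.42°, λ = atan2(p_y, p_x) ≈ -91.04°.

≈ 83°N, 91°W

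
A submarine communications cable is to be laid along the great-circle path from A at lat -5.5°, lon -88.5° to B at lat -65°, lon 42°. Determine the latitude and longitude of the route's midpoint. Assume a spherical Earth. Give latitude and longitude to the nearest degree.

Write both endpoints as unit vectors p₁, p₂ with components (cos φ cos λ, cos φ sin λ, sin φ).
The central angle between the endpoints is δ = arccos(p₁·p₂) ≈ 1.758 rad (100.7°).
Interpolate at f = 1/2 with slerp weights a = sin((1−f)δ)/sin δ ≈ 0.784, b = sin(fδ)/sin δ ≈ 0.784.
p = a·p₁ + b·p₂ ≈ (0.267, -0.558, -0.786); φ = arcsin(p_z) ≈ -51.78°, λ = atan2(p_y, p_x) ≈ -64.47°.

≈ lat -52°, lon -64°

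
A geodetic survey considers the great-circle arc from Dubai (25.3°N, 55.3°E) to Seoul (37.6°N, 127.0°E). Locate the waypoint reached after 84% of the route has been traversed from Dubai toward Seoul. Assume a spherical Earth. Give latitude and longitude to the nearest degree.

The haversine formula gives a central angle δ ≈ 1.064 rad (60.9°) between the endpoints.
Interpolate at f = 0.84 with slerp weights a = sin((1−f)δ)/sin δ ≈ 0.194, b = sin(fδ)/sin δ ≈ 0.891.
p = a·p₁ + b·p₂ ≈ (-0.325, 0.708, 0.627); φ = arcsin(p_z) ≈ 38.81°, λ = atan2(p_y, p_x) ≈ 114.68°.

≈ 39°N, 115°E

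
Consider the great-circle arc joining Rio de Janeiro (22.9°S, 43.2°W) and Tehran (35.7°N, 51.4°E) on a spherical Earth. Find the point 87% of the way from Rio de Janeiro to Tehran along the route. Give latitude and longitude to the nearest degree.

From cos δ = sin φ₁ sin φ₂ + cos φ₁ cos φ₂ cos Δλ, the central angle is δ ≈ 1.862 rad (106.7°).
Interpolate at f = 0.87 with slerp weights a = sin((1−f)δ)/sin δ ≈ 0.250, b = sin(fδ)/sin δ ≈ 1.043.
p = a·p₁ + b·p₂ ≈ (0.696, 0.504, 0.511); φ = arcsin(p_z) ≈ 30.74°, λ = atan2(p_y, p_x) ≈ 35.90°.

≈ 31°N, 36°E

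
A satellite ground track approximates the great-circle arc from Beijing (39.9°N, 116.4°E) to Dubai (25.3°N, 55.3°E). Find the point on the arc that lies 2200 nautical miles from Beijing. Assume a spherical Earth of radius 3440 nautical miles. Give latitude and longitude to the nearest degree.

Write both endpoints as unit vectors p₁, p₂ with components (cos φ cos λ, cos φ sin λ, sin φ).
The central angle between the endpoints is δ = arccos(p₁·p₂) ≈ 0.916 rad (52.5°). The total great-circle distance is δ·R ≈ 0.916 × 3440 ≈ 3150 nmi, so the target fraction is f = 2200/3150 ≈ 0.698.
Interpolate at f ≈ 0.698 with slerp weights a = sin((1−f)δ)/sin δ ≈ 0.344, b = sin(fδ)/sin δ ≈ 0.753.
p = a·p₁ + b·p₂ ≈ (0.270, 0.796, 0.542); φ = arcsin(p_z) ≈ 32.83°, λ = atan2(p_y, p_x) ≈ 71.25°.

≈ 33°N, 71°E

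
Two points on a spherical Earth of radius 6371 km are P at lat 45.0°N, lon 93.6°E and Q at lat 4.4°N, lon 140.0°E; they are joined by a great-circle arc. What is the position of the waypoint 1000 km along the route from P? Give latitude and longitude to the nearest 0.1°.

≈ lat 39.9°N, lon 103.7°E

From cos δ = sin φ₁ sin φ₂ + cos φ₁ cos φ₂ cos Δλ, the central angle is δ ≈ 1.000 rad (57.3°). The total great-circle distance is δ·R ≈ 1.000 × 6371 ≈ 6370 km, so the target fraction is f = 1000/6370 ≈ 0.157.
Interpolate at f ≈ 0.157 with slerp weights a = sin((1−f)δ)/sin δ ≈ 0.887, b = sin(fδ)/sin δ ≈ 0.186.
p = a·p₁ + b·p₂ ≈ (-0.181, 0.745, 0.642); φ = arcsin(p_z) ≈ 39.92°, λ = atan2(p_y, p_x) ≈ 103.67°.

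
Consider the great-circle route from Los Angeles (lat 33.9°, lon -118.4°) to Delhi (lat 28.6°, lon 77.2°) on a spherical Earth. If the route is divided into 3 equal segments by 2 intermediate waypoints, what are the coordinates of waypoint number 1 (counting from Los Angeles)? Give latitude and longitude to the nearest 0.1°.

≈ lat 69.3°, lon -146.0°

From cos δ = sin φ₁ sin φ₂ + cos φ₁ cos φ₂ cos Δλ, the central angle is δ ≈ 2.021 rad (115.8°).
Interpolate at f = 1/3 with slerp weights a = sin((1−f)δ)/sin δ ≈ 1.083, b = sin(fδ)/sin δ ≈ 0.693.
p = a·p₁ + b·p₂ ≈ (-0.293, -0.198, 0.936); φ = arcsin(p_z) ≈ 69.32°, λ = atan2(p_y, p_x) ≈ -145.99°.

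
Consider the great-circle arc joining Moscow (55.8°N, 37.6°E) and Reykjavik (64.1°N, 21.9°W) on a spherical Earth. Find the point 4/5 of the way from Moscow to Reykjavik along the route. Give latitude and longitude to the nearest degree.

Convert each endpoint to a unit vector on the sphere (x = cos φ cos λ, y = cos φ sin λ, z = sin φ).
The central angle between the endpoints is δ = arccos(p₁·p₂) ≈ 0.518 rad (29.7°).
Interpolate at f = 4/5 with slerp weights a = sin((1−f)δ)/sin δ ≈ 0.209, b = sin(fδ)/sin δ ≈ 0.813.
p = a·p₁ + b·p₂ ≈ (0.423, -0.061, 0.904); φ = arcsin(p_z) ≈ 64.73°, λ = atan2(p_y, p_x) ≈ -8.19°.

≈ 65°N, 8°W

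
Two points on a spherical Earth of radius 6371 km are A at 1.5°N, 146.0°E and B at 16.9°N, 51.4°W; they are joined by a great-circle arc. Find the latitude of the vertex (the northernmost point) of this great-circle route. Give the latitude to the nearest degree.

≈ 48°N

The great circle lies in the plane with unit normal n̂ = (p₁ × p₂)/|p₁ × p₂|.
Here n̂_z ≈ +0.673; the vertex latitude is φ_max = arccos|n̂_z| ≈ 47.7°.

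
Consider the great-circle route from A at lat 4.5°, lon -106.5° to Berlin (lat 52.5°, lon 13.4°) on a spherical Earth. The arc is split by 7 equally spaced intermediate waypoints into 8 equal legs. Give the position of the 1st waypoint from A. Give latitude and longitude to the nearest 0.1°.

≈ lat 15.3°, lon -99.2°

Write both endpoints as unit vectors p₁, p₂ with components (cos φ cos λ, cos φ sin λ, sin φ).
The central angle between the endpoints is δ = arccos(p₁·p₂) ≈ 1.813 rad (103.9°).
Interpolate at f = 1/8 with slerp weights a = sin((1−f)δ)/sin δ ≈ 1.030, b = sin(fδ)/sin δ ≈ 0.232.
p = a·p₁ + b·p₂ ≈ (-0.155, -0.952, 0.264); φ = arcsin(p_z) ≈ 15.34°, λ = atan2(p_y, p_x) ≈ -99.22°.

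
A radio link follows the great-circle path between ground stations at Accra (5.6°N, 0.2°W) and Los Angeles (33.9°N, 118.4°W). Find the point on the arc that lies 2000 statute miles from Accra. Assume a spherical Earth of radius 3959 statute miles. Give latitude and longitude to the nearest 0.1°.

≈ 22.9°N, 24.3°W

The haversine formula gives a central angle δ ≈ 1.913 rad (109.6°) between the endpoints. The total great-circle distance is δ·R ≈ 1.913 × 3959 ≈ 7575 mi, so the target fraction is f = 2000/7575 ≈ 0.264.
Interpolate at f ≈ 0.264 with slerp weights a = sin((1−f)δ)/sin δ ≈ 1.048, b = sin(fδ)/sin δ ≈ 0.514.
p = a·p₁ + b·p₂ ≈ (0.840, -0.379, 0.389); φ = arcsin(p_z) ≈ 22.88°, λ = atan2(p_y, p_x) ≈ -24.28°.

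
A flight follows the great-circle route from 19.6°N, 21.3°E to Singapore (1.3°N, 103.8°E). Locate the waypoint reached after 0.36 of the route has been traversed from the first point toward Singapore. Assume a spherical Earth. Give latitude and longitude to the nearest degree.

Convert each endpoint to a unit vector on the sphere (x = cos φ cos λ, y = cos φ sin λ, z = sin φ).
The central angle between the endpoints is δ = arccos(p₁·p₂) ≈ 1.440 rad (82.5°).
Interpolate at f = 0.36 with slerp weights a = sin((1−f)δ)/sin δ ≈ 0.803, b = sin(fδ)/sin δ ≈ 0.500.
p = a·p₁ + b·p₂ ≈ (0.586, 0.760, 0.281); φ = arcsin(p_z) ≈ 16.31°, λ = atan2(p_y, p_x) ≈ 52.37°.

≈ 16°N, 52°E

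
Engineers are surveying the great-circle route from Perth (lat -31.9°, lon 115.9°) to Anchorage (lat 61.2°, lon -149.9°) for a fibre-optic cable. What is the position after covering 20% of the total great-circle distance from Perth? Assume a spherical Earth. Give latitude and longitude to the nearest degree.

Convert each endpoint to a unit vector on the sphere (x = cos φ cos λ, y = cos φ sin λ, z = sin φ).
The central angle between the endpoints is δ = arccos(p₁·p₂) ≈ 2.086 rad (119.5°).
Interpolate at f = 0.20 with slerp weights a = sin((1−f)δ)/sin δ ≈ 1.144, b = sin(fδ)/sin δ ≈ 0.466.
p = a·p₁ + b·p₂ ≈ (-0.618, 0.761, -0.196); φ = arcsin(p_z) ≈ -11.32°, λ = atan2(p_y, p_x) ≈ 129.09°.

≈ lat -11°, lon 129°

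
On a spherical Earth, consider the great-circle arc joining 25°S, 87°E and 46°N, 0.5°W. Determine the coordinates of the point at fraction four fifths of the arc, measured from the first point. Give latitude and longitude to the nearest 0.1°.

≈ 35.9°N, 24.4°E

Write both endpoints as unit vectors p₁, p₂ with components (cos φ cos λ, cos φ sin λ, sin φ).
The central angle between the endpoints is δ = arccos(p₁·p₂) ≈ 1.851 rad (106.1°).
Interpolate at f = 4/5 with slerp weights a = sin((1−f)δ)/sin δ ≈ 0.376, b = sin(fδ)/sin δ ≈ 1.036.
p = a·p₁ + b·p₂ ≈ (0.738, 0.334, 0.586); φ = arcsin(p_z) ≈ 35.90°, λ = atan2(p_y, p_x) ≈ 24.39°.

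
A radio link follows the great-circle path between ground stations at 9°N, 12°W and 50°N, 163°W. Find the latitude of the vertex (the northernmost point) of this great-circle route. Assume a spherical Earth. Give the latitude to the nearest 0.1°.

≈ 70.0°N

The great circle lies in the plane with unit normal n̂ = (p₁ × p₂)/|p₁ × p₂|.
Here n̂_z ≈ -0.342; the vertex latitude is φ_max = arccos|n̂_z| ≈ 70.0°.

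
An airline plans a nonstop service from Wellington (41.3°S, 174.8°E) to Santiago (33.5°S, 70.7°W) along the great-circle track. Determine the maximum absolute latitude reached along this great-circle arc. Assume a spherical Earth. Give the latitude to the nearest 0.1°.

≈ 55.0°S

The great circle lies in the plane with unit normal n̂ = (p₁ × p₂)/|p₁ × p₂|.
Here n̂_z ≈ +0.573; the vertex latitude is φ_max = arccos|n̂_z| ≈ 55.0°.
Check via Clairaut: cos φ_max = |cos φ₁| · sin C = cos(41.3°)·sin(130.3°) ≈ 0.573, again giving ≈ 55.0°.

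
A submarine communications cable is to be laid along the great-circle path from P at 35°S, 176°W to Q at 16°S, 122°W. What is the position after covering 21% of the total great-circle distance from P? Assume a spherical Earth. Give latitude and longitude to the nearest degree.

≈ 33°S, 163°W

The haversine formula gives a central angle δ ≈ 0.901 rad (51.6°) between the endpoints.
Interpolate at f = 0.21 with slerp weights a = sin((1−f)δ)/sin δ ≈ 0.833, b = sin(fδ)/sin δ ≈ 0.240.
p = a·p₁ + b·p₂ ≈ (-0.803, -0.243, -0.544); φ = arcsin(p_z) ≈ -32.96°, λ = atan2(p_y, p_x) ≈ -163.15°.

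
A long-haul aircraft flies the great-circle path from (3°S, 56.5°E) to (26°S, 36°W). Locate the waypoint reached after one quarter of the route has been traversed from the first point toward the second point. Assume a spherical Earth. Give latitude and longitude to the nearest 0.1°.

The haversine formula gives a central angle δ ≈ 1.587 rad (90.9°) between the endpoints.
Interpolate at f = 1/4 with slerp weights a = sin((1−f)δ)/sin δ ≈ 0.929, b = sin(fδ)/sin δ ≈ 0.386.
p = a·p₁ + b·p₂ ≈ (0.793, 0.569, -0.218); φ = arcsin(p_z) ≈ -12.59°, λ = atan2(p_y, p_x) ≈ 35.67°.

≈ (12.6°S, 35.7°E)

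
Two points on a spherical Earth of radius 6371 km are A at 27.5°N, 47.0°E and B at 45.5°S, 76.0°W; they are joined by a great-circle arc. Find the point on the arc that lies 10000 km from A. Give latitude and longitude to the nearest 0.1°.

From cos δ = sin φ₁ sin φ₂ + cos φ₁ cos φ₂ cos Δλ, the central angle is δ ≈ 2.302 rad (131.9°). The total great-circle distance is δ·R ≈ 2.302 × 6371 ≈ 14668 km, so the target fraction is f = 10000/14668 ≈ 0.682.
Interpolate at f ≈ 0.682 with slerp weights a = sin((1−f)δ)/sin δ ≈ 0.899, b = sin(fδ)/sin δ ≈ 1.344.
p = a·p₁ + b·p₂ ≈ (0.772, -0.331, -0.543); φ = arcsin(p_z) ≈ -32.92°, λ = atan2(p_y, p_x) ≈ -23.21°.

≈ 32.9°S, 23.2°W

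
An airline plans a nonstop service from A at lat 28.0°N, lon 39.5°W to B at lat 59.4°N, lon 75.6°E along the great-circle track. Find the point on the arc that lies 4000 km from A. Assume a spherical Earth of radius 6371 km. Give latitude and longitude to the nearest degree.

≈ lat 57°N, lon 9°W

The haversine formula gives a central angle δ ≈ 1.356 rad (77.7°) between the endpoints. The total great-circle distance is δ·R ≈ 1.356 × 6371 ≈ 8637 km, so the target fraction is f = 4000/8637 ≈ 0.463.
Interpolate at f ≈ 0.463 with slerp weights a = sin((1−f)δ)/sin δ ≈ 0.681, b = sin(fδ)/sin δ ≈ 0.601.
p = a·p₁ + b·p₂ ≈ (0.540, -0.086, 0.837); φ = arcsin(p_z) ≈ 56.85°, λ = atan2(p_y, p_x) ≈ -9.05°.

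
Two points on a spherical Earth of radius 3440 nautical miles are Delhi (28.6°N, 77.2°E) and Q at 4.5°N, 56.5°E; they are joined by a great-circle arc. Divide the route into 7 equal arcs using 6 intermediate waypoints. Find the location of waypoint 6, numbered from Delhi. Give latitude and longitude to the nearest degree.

The haversine formula gives a central angle δ ≈ 0.543 rad (31.1°) between the endpoints.
Interpolate at f = 6/7 with slerp weights a = sin((1−f)δ)/sin δ ≈ 0.150, b = sin(fδ)/sin δ ≈ 0.869.
p = a·p₁ + b·p₂ ≈ (0.507, 0.850, 0.140); φ = arcsin(p_z) ≈ 8.04°, λ = atan2(p_y, p_x) ≈ 59.19°.

≈ 8°N, 59°E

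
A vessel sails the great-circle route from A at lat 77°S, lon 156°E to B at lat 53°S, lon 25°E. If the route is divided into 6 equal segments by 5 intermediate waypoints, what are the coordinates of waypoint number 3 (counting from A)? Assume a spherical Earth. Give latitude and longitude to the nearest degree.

≈ lat 75°S, lon 45°E

From cos δ = sin φ₁ sin φ₂ + cos φ₁ cos φ₂ cos Δλ, the central angle is δ ≈ 0.810 rad (46.4°).
Interpolate at f = 3/6 with slerp weights a = sin((1−f)δ)/sin δ ≈ 0.544, b = sin(fδ)/sin δ ≈ 0.544.
p = a·p₁ + b·p₂ ≈ (0.185, 0.188, -0.965); φ = arcsin(p_z) ≈ -74.70°, λ = atan2(p_y, p_x) ≈ 45.49°.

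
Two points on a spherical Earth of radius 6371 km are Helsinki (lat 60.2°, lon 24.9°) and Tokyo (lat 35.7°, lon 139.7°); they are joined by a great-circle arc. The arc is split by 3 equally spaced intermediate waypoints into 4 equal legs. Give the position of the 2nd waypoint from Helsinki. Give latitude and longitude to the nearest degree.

Write both endpoints as unit vectors p₁, p₂ with components (cos φ cos λ, cos φ sin λ, sin φ).
The central angle between the endpoints is δ = arccos(p₁·p₂) ≈ 1.227 rad (70.3°).
Interpolate at f = 2/4 with slerp weights a = sin((1−f)δ)/sin δ ≈ 0.612, b = sin(fδ)/sin δ ≈ 0.612.
p = a·p₁ + b·p₂ ≈ (-0.103, 0.449, 0.887); φ = arcsin(p_z) ≈ 62.56°, λ = atan2(p_y, p_x) ≈ 102.93°.

≈ lat 63°, lon 103°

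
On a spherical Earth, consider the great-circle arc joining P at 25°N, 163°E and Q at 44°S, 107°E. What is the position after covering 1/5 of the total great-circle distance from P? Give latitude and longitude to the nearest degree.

Write both endpoints as unit vectors p₁, p₂ with components (cos φ cos λ, cos φ sin λ, sin φ).
The central angle between the endpoints is δ = arccos(p₁·p₂) ≈ 1.500 rad (85.9°).
Interpolate at f = 1/5 with slerp weights a = sin((1−f)δ)/sin δ ≈ 0.934, b = sin(fδ)/sin δ ≈ 0.296.
p = a·p₁ + b·p₂ ≈ (-0.872, 0.451, 0.189); φ = arcsin(p_z) ≈ 10.90°, λ = atan2(p_y, p_x) ≈ 152.64°.

≈ 11°N, 153°E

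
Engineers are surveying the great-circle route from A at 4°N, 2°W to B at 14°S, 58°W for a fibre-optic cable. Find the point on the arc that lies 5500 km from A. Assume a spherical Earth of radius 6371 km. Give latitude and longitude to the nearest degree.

Write both endpoints as unit vectors p₁, p₂ with components (cos φ cos λ, cos φ sin λ, sin φ).
The central angle between the endpoints is δ = arccos(p₁·p₂) ≈ 1.019 rad (58.4°). The total great-circle distance is δ·R ≈ 1.019 × 6371 ≈ 6491 km, so the target fraction is f = 5500/6491 ≈ 0.847.
Interpolate at f ≈ 0.847 with slerp weights a = sin((1−f)δ)/sin δ ≈ 0.182, b = sin(fδ)/sin δ ≈ 0.893.
p = a·p₁ + b·p₂ ≈ (0.640, -0.741, -0.203); φ = arcsin(p_z) ≈ -11.73°, λ = atan2(p_y, p_x) ≈ -49.16°.

≈ 12°S, 49°W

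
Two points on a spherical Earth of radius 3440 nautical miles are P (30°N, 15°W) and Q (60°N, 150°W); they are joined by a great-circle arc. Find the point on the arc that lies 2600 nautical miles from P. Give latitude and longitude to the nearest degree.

≈ (67°N, 53°W)

From cos δ = sin φ₁ sin φ₂ + cos φ₁ cos φ₂ cos Δλ, the central angle is δ ≈ 1.444 rad (82.7°). The total great-circle distance is δ·R ≈ 1.444 × 3440 ≈ 4966 nmi, so the target fraction is f = 2600/4966 ≈ 0.524.
Interpolate at f ≈ 0.524 with slerp weights a = sin((1−f)δ)/sin δ ≈ 0.640, b = sin(fδ)/sin δ ≈ 0.691.
p = a·p₁ + b·p₂ ≈ (0.236, -0.316, 0.919); φ = arcsin(p_z) ≈ 66.76°, λ = atan2(p_y, p_x) ≈ -53.28°.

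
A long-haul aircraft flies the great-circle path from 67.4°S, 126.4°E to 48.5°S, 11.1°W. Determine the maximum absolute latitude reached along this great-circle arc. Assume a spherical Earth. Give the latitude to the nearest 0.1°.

The great circle lies in the plane with unit normal n̂ = (p₁ × p₂)/|p₁ × p₂|.
Here n̂_z ≈ -0.199; the vertex latitude is φ_max = arccos|n̂_z| ≈ 78.5°.
Check via Clairaut: cos φ_max = |cos φ₁| · sin C = cos(67.4°)·sin(148.8°) ≈ 0.199, again giving ≈ 78.5°.

≈ 78.5°S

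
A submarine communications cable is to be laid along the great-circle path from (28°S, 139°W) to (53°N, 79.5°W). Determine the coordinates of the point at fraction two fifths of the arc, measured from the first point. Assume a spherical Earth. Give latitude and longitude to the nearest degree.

Convert each endpoint to a unit vector on the sphere (x = cos φ cos λ, y = cos φ sin λ, z = sin φ).
The central angle between the endpoints is δ = arccos(p₁·p₂) ≈ 1.676 rad (96.0°).
Interpolate at f = 2/5 with slerp weights a = sin((1−f)δ)/sin δ ≈ 0.849, b = sin(fδ)/sin δ ≈ 0.625.
p = a·p₁ + b·p₂ ≈ (-0.497, -0.862, 0.100); φ = arcsin(p_z) ≈ 5.76°, λ = atan2(p_y, p_x) ≈ -120.00°.

≈ (6°N, 120°W)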